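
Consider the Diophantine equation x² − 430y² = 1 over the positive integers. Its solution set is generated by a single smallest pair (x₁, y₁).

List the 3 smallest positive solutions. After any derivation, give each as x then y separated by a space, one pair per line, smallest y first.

2862251 138030
16384961574001 790153011060
93795745300289010251 4523232492118854090

√430 → a₀=20, period (1,2,1,3,1,…,2,1,40); ℓ=14 even so k=13
step 0: (20, 1)  from 20·(1,0) + (0,1)
step 1: (21, 1)  from 1·(20,1) + (1,0)
step 2: (62, 3)  from 2·(21,1) + (20,1)
step 3: (83, 4)  from 1·(62,3) + (21,1)
step 4: (311, 15)  from 3·(83,4) + (62,3)
step 5: (394, 19)  from 1·(311,15) + (83,4)
step 6: (2675, 129)  from 6·(394,19) + (311,15)
step 7: (21794, 1051)  from 8·(2675,129) + (394,19)
step 8: (133439, 6435)  from 6·(21794,1051) + (2675,129)
…
step 10: (599138, 28893)  from 3·(155233,7486) + (133439,6435)
step 11: (754371, 36379)  from 1·(599138,28893) + (155233,7486)
step 12: (2107880, 101651)  from 2·(754371,36379) + (599138,28893)
step 13: (2862251, 138030)  from 1·(2107880,101651) + (754371,36379)
(x₁, y₁) = (2862251, 138030);  2862251² − 430·138030² = 1 ✓
(x_2, y_2) = (2862251·2862251 + 430·138030·138030, 2862251·138030 + 138030·2862251) = (16384961574001, 790153011060)
(x_3, y_3) = (2862251·16384961574001 + 430·138030·790153011060, 2862251·790153011060 + 138030·16384961574001) = (93795745300289010251, 4523232492118854090)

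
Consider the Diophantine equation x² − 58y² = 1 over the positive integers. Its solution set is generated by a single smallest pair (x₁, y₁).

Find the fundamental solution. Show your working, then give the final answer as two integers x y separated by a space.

19603 2574

√58 = [7; 1,1,1,1,1,1,14, …], period ℓ=7 (odd) → k=13
a_0=7:  p_0=7·1+0=7,  q_0=7·0+1=1
…
a_2=1:  p_2=1·8+7=15,  q_2=1·1+1=2
a_3=1:  p_3=1·15+8=23,  q_3=1·2+1=3
a_4=1:  p_4=1·23+15=38,  q_4=1·3+2=5
…
a_7=14:  p_7=14·99+61=1447,  q_7=14·13+8=190
…
a_9=1:  p_9=1·1546+1447=2993,  q_9=1·203+190=393
a_10=1:  p_10=1·2993+1546=4539,  q_10=1·393+203=596
a_11=1:  p_11=1·4539+2993=7532,  q_11=1·596+393=989
a_12=1:  p_12=1·7532+4539=12071,  q_12=1·989+596=1585
a_13=1:  p_13=1·12071+7532=19603,  q_13=1·1585+989=2574
fundamental: x₁=19603, y₁=2574  (since 384277609 − 58·6625476 = 1)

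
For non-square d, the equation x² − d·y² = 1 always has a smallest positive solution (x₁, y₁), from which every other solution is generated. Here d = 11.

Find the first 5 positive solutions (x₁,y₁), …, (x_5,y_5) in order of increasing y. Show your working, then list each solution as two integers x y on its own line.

10 3
199 60
3970 1197
79201 23880
1580050 476403

[3; 3,6] for √11; ℓ=2 ⇒ convergent index 1
k=0  a_k=3  p_k/q_k = 3/1
k=1  a_k=3  p_k/q_k = 10/3
fundamental: x₁=10, y₁=3  (since 100 − 11·9 = 1)
k=2:  x_2 = 10·10+11·3·3 = 199,  y_2 = 10·3+3·10 = 60
k=3:  x_3 = 10·199+11·3·60 = 3970,  y_3 = 10·60+3·199 = 1197
k=4:  x_4 = 10·3970+11·3·1197 = 79201,  y_4 = 10·1197+3·3970 = 23880
k=5:  x_5 = 10·79201+11·3·23880 = 1580050,  y_5 = 10·23880+3·79201 = 476403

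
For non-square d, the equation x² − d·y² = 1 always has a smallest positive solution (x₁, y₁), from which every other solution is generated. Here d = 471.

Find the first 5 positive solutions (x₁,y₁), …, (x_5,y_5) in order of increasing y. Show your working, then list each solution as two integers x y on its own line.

[21; 1,2,2,1,3,…,2,1,42] for √471; ℓ=14 ⇒ convergent index 13
k=0  a_k=21  p_k/q_k = 21/1
…
k=2  a_k=2  p_k/q_k = 65/3
k=3  a_k=2  p_k/q_k = 152/7
k=4  a_k=1  p_k/q_k = 217/10
k=5  a_k=3  p_k/q_k = 803/37
…
k=7  a_k=14  p_k/q_k = 48809/2249
k=8  a_k=4  p_k/q_k = 198665/9154
k=9  a_k=3  p_k/q_k = 644804/29711
…
k=12  a_k=2  p_k/q_k = 5506953/253747
k=13  a_k=1  p_k/q_k = 7838695/361188
→ (7838695, 361188).  Check: 7838695²=61445139303025, 471·361188²=61445139303024, difference 1.
k=2:  x_2 = 7838695·7838695+471·361188·361188 = 122890278606049,  y_2 = 7838695·361188+361188·7838695 = 5662485139320
k=3:  x_3 = 7838695·122890278606049+471·361188·5662485139320 = 1926598824915678693415,  y_3 = 7838695·5662485139320+361188·122890278606049 = 88772987898323613612
k=4:  x_4 = 7838695·1926598824915678693415+471·361188·88772987898323613612 = 30204041151744689101078780801,  y_4 = 7838695·88772987898323613612+361188·1926598824915678693415 = 1391728752747293974319493360
k=5:  x_5 = 7838695·30204041151744689101078780801+471·361188·1391728752747293974319493360 = 473520532711948744867536551663095975,  y_5 = 7838695·1391728752747293974319493360+361188·30204041151744689101078780801 = 21818674431032810307068783683516788

7838695 361188
122890278606049 5662485139320
1926598824915678693415 88772987898323613612
30204041151744689101078780801 1391728752747293974319493360
473520532711948744867536551663095975 21818674431032810307068783683516788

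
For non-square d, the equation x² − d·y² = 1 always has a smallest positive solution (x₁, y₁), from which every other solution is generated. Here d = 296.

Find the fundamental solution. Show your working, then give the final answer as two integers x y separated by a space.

d=296: √d = [17; 4,1,7,1,4,34] (ℓ=6, even), read p_5/q_5
step 0: (17, 1)  from 17·(1,0) + (0,1)
…
step 4: (757, 44)  from 1·(671,39) + (86,5)
step 5: (3699, 215)  from 4·(757,44) + (671,39)
fundamental: x₁=3699, y₁=215  (since 13682601 − 296·46225 = 1)

3699 215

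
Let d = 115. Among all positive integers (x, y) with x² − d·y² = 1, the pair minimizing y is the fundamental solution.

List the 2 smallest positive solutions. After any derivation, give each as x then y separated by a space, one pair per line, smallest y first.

√115 → a₀=10, period (1,2,1,1,1,1,1,2,1,20); ℓ=10 even so k=9
a_0=10:  p_0=10·1+0=10,  q_0=10·0+1=1
a_1=1:  p_1=1·10+1=11,  q_1=1·1+0=1
a_2=2:  p_2=2·11+10=32,  q_2=2·1+1=3
a_3=1:  p_3=1·32+11=43,  q_3=1·3+1=4
a_4=1:  p_4=1·43+32=75,  q_4=1·4+3=7
a_5=1:  p_5=1·75+43=118,  q_5=1·7+4=11
a_6=1:  p_6=1·118+75=193,  q_6=1·11+7=18
a_7=1:  p_7=1·193+118=311,  q_7=1·18+11=29
a_8=2:  p_8=2·311+193=815,  q_8=2·29+18=76
a_9=1:  p_9=1·815+311=1126,  q_9=1·76+29=105
→ (1126, 105).  Check: 1126²=1267876, 115·105²=1267875, difference 1.
n=2: (1126,105)∘(1126,105) = (1126·1126+115·105·105, 1126·105+105·1126) = (2535751,236460)

1126 105
2535751 236460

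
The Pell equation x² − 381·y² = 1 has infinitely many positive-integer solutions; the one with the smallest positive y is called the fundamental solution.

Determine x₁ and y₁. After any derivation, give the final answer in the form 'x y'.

1015 52

d=381: √d = [19; 1,1,12,1,1,38] (ℓ=6, even), read p_5/q_5
i=0: a=19 ⇒ p=19, q=1
i=1: a=1 ⇒ p=20, q=1
i=2: a=1 ⇒ p=39, q=2
…
i=4: a=1 ⇒ p=527, q=27
i=5: a=1 ⇒ p=1015, q=52
(x₁, y₁) = (1015, 52);  1015² − 381·52² = 1 ✓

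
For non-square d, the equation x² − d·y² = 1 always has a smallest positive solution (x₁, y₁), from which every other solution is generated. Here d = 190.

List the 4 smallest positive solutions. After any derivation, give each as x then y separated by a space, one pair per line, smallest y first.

√190 → a₀=13, period (1,3,1,1,1,…,3,1,26); ℓ=14 even so k=13
a_0=13:  p_0=13·1+0=13,  q_0=13·0+1=1
a_1=1:  p_1=1·13+1=14,  q_1=1·1+0=1
a_2=3:  p_2=3·14+13=55,  q_2=3·1+1=4
…
a_5=1:  p_5=1·124+69=193,  q_5=1·9+5=14
…
a_7=2:  p_7=2·510+193=1213,  q_7=2·37+14=88
a_8=2:  p_8=2·1213+510=2936,  q_8=2·88+37=213
a_9=1:  p_9=1·2936+1213=4149,  q_9=1·213+88=301
…
a_11=1:  p_11=1·7085+4149=11234,  q_11=1·514+301=815
a_12=3:  p_12=3·11234+7085=40787,  q_12=3·815+514=2959
a_13=1:  p_13=1·40787+11234=52021,  q_13=1·2959+815=3774
(x₁, y₁) = (52021, 3774);  52021² − 190·3774² = 1 ✓
(52021+3774√190)^2 = 5412368881 + 392654508√190
(52021+3774√190)^3 = 563113683064981 + 40852560317562√190
(52021+3774√190)^4 = 58587473808034384321 + 4250382080167131096√190

52021 3774
5412368881 392654508
563113683064981 40852560317562
58587473808034384321 4250382080167131096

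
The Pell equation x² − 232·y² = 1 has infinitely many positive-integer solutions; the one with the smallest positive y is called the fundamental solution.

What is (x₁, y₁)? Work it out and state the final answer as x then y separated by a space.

d=232: √d = [15; 4,3,7,3,4,30] (ℓ=6, even), read p_5/q_5
k=0  a_k=15  p_k/q_k = 15/1
k=1  a_k=4  p_k/q_k = 61/4
k=2  a_k=3  p_k/q_k = 198/13
k=3  a_k=7  p_k/q_k = 1447/95
k=4  a_k=3  p_k/q_k = 4539/298
k=5  a_k=4  p_k/q_k = 19603/1287
(x₁, y₁) = (19603, 1287);  19603² − 232·1287² = 1 ✓

19603 1287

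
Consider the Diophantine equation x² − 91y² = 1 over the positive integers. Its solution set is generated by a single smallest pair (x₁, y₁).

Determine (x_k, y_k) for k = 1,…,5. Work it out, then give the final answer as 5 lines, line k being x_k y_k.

[9; 1,1,5,1,5,1,1,18] for √91; ℓ=8 ⇒ convergent index 7
k=0  a_k=9  p_k/q_k = 9/1
k=1  a_k=1  p_k/q_k = 10/1
k=2  a_k=1  p_k/q_k = 19/2
…
k=4  a_k=1  p_k/q_k = 124/13
…
k=6  a_k=1  p_k/q_k = 849/89
k=7  a_k=1  p_k/q_k = 1574/165
(x₁, y₁) = (1574, 165);  1574² − 91·165² = 1 ✓
(x_2, y_2) = (1574·1574 + 91·165·165, 1574·165 + 165·1574) = (4954951, 519420)
(x_3, y_3) = (1574·4954951 + 91·165·519420, 1574·519420 + 165·4954951) = (15598184174, 1635133995)
(x_4, y_4) = (1574·15598184174 + 91·165·1635133995, 1574·1635133995 + 165·15598184174) = (49103078824801, 5147401296840)
(x_5, y_5) = (1574·49103078824801 + 91·165·5147401296840, 1574·5147401296840 + 165·49103078824801) = (154576476542289374, 16204017647318325)

1574 165
4954951 519420
15598184174 1635133995
49103078824801 5147401296840
154576476542289374 16204017647318325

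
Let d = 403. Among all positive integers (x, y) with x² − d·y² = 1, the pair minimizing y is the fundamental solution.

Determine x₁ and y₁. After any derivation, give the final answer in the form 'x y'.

669878 33369

√403 = [20; 13,2,1,3,1,3,1,2,13,40, …], period ℓ=10 (even) → k=9
i=0: a=20 ⇒ p=20, q=1
i=1: a=13 ⇒ p=261, q=13
…
i=3: a=1 ⇒ p=803, q=40
i=4: a=3 ⇒ p=2951, q=147
i=5: a=1 ⇒ p=3754, q=187
…
i=7: a=1 ⇒ p=17967, q=895
i=8: a=2 ⇒ p=50147, q=2498
i=9: a=13 ⇒ p=669878, q=33369
(x₁, y₁) = (669878, 33369);  669878² − 403·33369² = 1 ✓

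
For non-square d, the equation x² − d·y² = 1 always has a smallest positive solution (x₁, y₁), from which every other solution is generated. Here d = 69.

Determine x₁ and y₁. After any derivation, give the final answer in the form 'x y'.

7775 936

√69 = [8; 3,3,1,4,1,3,3,16, …], period ℓ=8 (even) → k=7
k=0  a_k=8  p_k/q_k = 8/1
k=1  a_k=3  p_k/q_k = 25/3
k=2  a_k=3  p_k/q_k = 83/10
k=3  a_k=1  p_k/q_k = 108/13
k=4  a_k=4  p_k/q_k = 515/62
k=5  a_k=1  p_k/q_k = 623/75
k=6  a_k=3  p_k/q_k = 2384/287
k=7  a_k=3  p_k/q_k = 7775/936
fundamental: x₁=7775, y₁=936  (since 60450625 − 69·876096 = 1)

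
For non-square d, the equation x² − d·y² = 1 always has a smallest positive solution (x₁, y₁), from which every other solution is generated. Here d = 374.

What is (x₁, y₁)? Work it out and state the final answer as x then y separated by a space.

√374 = [19; 2,1,18,1,2,38, …], period ℓ=6 (even) → k=5
step 0: (19, 1)  from 19·(1,0) + (0,1)
…
step 3: (1083, 56)  from 18·(58,3) + (39,2)
step 4: (1141, 59)  from 1·(1083,56) + (58,3)
step 5: (3365, 174)  from 2·(1141,59) + (1083,56)
→ (3365, 174).  Check: 3365²=11323225, 374·174²=11323224, difference 1.

3365 174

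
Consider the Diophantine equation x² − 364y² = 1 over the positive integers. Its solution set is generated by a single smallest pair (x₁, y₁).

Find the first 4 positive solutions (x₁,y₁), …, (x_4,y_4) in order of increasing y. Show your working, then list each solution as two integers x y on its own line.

4954951 259710
49103078824801 2573700648420
486606699052048124551 25505121203178395130
4822224700149240710505379201 252753251621617410554928840

√364 → a₀=19, period (12,1,2,3,1,8,1,3,2,1,12,38); ℓ=12 even so k=11
step 0: (19, 1)  from 19·(1,0) + (0,1)
step 1: (229, 12)  from 12·(19,1) + (1,0)
…
step 4: (2423, 127)  from 3·(725,38) + (248,13)
…
step 6: (27607, 1447)  from 8·(3148,165) + (2423,127)
step 7: (30755, 1612)  from 1·(27607,1447) + (3148,165)
step 8: (119872, 6283)  from 3·(30755,1612) + (27607,1447)
step 9: (270499, 14178)  from 2·(119872,6283) + (30755,1612)
step 10: (390371, 20461)  from 1·(270499,14178) + (119872,6283)
step 11: (4954951, 259710)  from 12·(390371,20461) + (270499,14178)
(x₁, y₁) = (4954951, 259710);  4954951² − 364·259710² = 1 ✓
k=2:  x_2 = 4954951·4954951+364·259710·259710 = 49103078824801,  y_2 = 4954951·259710+259710·4954951 = 2573700648420
k=3:  x_3 = 4954951·49103078824801+364·259710·2573700648420 = 486606699052048124551,  y_3 = 4954951·2573700648420+259710·49103078824801 = 25505121203178395130
k=4:  x_4 = 4954951·486606699052048124551+364·259710·25505121203178395130 = 4822224700149240710505379201,  y_4 = 4954951·25505121203178395130+259710·486606699052048124551 = 252753251621617410554928840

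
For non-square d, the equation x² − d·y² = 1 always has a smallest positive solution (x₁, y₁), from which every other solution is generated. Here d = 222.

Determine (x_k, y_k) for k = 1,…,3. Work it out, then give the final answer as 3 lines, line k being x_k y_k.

149 10
44401 2980
13231349 888030

[14; 1,8,1,28] for √222; ℓ=4 ⇒ convergent index 3
a_0=14:  p_0=14·1+0=14,  q_0=14·0+1=1
…
a_2=8:  p_2=8·15+14=134,  q_2=8·1+1=9
a_3=1:  p_3=1·134+15=149,  q_3=1·9+1=10
fundamental: x₁=149, y₁=10  (since 22201 − 222·100 = 1)
n=2: (149,10)∘(149,10) = (149·149+222·10·10, 149·10+10·149) = (44401,2980)
n=3: (44401,2980)∘(149,10) = (149·44401+222·10·2980, 149·2980+10·44401) = (13231349,888030)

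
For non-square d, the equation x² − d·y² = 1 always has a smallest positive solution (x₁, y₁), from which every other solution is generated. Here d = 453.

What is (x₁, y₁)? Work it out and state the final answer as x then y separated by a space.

√453 → a₀=21, period (3,1,1,10,14,10,1,1,3,42); ℓ=10 even so k=9
i=0: a=21 ⇒ p=21, q=1
…
i=3: a=1 ⇒ p=149, q=7
i=4: a=10 ⇒ p=1575, q=74
…
i=6: a=10 ⇒ p=223565, q=10504
i=7: a=1 ⇒ p=245764, q=11547
i=8: a=1 ⇒ p=469329, q=22051
i=9: a=3 ⇒ p=1653751, q=77700
(x₁, y₁) = (1653751, 77700);  1653751² − 453·77700² = 1 ✓

1653751 77700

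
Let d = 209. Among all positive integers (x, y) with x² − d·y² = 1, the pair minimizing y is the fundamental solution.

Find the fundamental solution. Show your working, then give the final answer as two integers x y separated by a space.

46551 3220

[14; 2,5,3,2,3,5,2,28] for √209; ℓ=8 ⇒ convergent index 7
a_0=14:  p_0=14·1+0=14,  q_0=14·0+1=1
a_1=2:  p_1=2·14+1=29,  q_1=2·1+0=2
…
a_3=3:  p_3=3·159+29=506,  q_3=3·11+2=35
…
a_5=3:  p_5=3·1171+506=4019,  q_5=3·81+35=278
a_6=5:  p_6=5·4019+1171=21266,  q_6=5·278+81=1471
a_7=2:  p_7=2·21266+4019=46551,  q_7=2·1471+278=3220
→ (46551, 3220).  Check: 46551²=2166995601, 209·3220²=2166995600, difference 1.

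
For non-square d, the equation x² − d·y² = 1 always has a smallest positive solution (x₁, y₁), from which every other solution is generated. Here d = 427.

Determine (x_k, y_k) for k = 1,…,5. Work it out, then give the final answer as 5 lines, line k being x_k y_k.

62 3
7687 372
953126 46125
118179937 5719128
14653359062 709125747

[20; 1,1,1,40] for √427; ℓ=4 ⇒ convergent index 3
a_0=20:  p_0=20·1+0=20,  q_0=20·0+1=1
…
a_2=1:  p_2=1·21+20=41,  q_2=1·1+1=2
a_3=1:  p_3=1·41+21=62,  q_3=1·2+1=3
fundamental: x₁=62, y₁=3  (since 3844 − 427·9 = 1)
(x_2, y_2) = (62·62 + 427·3·3, 62·3 + 3·62) = (7687, 372)
(x_3, y_3) = (62·7687 + 427·3·372, 62·372 + 3·7687) = (953126, 46125)
(x_4, y_4) = (62·953126 + 427·3·46125, 62·46125 + 3·953126) = (118179937, 5719128)
(x_5, y_5) = (62·118179937 + 427·3·5719128, 62·5719128 + 3·118179937) = (14653359062, 709125747)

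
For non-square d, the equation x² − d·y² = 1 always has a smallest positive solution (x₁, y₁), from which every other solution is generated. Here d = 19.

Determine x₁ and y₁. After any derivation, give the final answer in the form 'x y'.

170 39

√19 = [4; 2,1,3,1,2,8, …], period ℓ=6 (even) → k=5
i=0: a=4 ⇒ p=4, q=1
i=1: a=2 ⇒ p=9, q=2
…
i=4: a=1 ⇒ p=61, q=14
i=5: a=2 ⇒ p=170, q=39
fundamental: x₁=170, y₁=39  (since 28900 − 19·1521 = 1)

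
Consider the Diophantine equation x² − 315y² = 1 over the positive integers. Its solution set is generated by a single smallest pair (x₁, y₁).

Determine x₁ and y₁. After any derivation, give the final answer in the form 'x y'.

[17; 1,2,1,34] for √315; ℓ=4 ⇒ convergent index 3
k=0  a_k=17  p_k/q_k = 17/1
k=1  a_k=1  p_k/q_k = 18/1
k=2  a_k=2  p_k/q_k = 53/3
k=3  a_k=1  p_k/q_k = 71/4
fundamental: x₁=71, y₁=4  (since 5041 − 315·16 = 1)

71 4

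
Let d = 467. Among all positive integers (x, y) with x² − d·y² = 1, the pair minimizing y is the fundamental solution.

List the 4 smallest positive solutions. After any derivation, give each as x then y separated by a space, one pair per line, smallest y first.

√467 = [21; 1,1,1,1,3,…,1,1,42, …], period ℓ=14 (even) → k=13
i=0: a=21 ⇒ p=21, q=1
i=1: a=1 ⇒ p=22, q=1
…
i=3: a=1 ⇒ p=65, q=3
…
i=6: a=3 ⇒ p=1275, q=59
i=7: a=21 ⇒ p=27164, q=1257
i=8: a=3 ⇒ p=82767, q=3830
…
i=11: a=1 ⇒ p=633697, q=29324
i=12: a=1 ⇒ p=991929, q=45901
i=13: a=1 ⇒ p=1625626, q=75225
fundamental: x₁=1625626, y₁=75225  (since 2642659891876 − 467·5658800625 = 1)
n=2: (1625626,75225)∘(1625626,75225) = (1625626·1625626+467·75225·75225, 1625626·75225+75225·1625626) = (5285319783751,244575431700)
n=3: (5285319783751,244575431700)∘(1625626,75225) = (1625626·5285319783751+467·75225·244575431700, 1625626·244575431700+75225·5285319783751) = (17183906517558380626,795176361465413175)
n=4: (17183906517558380626,795176361465413175)∘(1625626,75225) = (1625626·17183906517558380626+467·75225·795176361465413175, 1625626·795176361465413175+75225·17183906517558380626) = (55869210433019434807260001,2585318735566902940613400)

1625626 75225
5285319783751 244575431700
17183906517558380626 795176361465413175
55869210433019434807260001 2585318735566902940613400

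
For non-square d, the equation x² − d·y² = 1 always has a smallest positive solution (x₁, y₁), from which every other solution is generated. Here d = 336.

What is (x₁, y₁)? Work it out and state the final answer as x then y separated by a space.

[18; 3,36] for √336; ℓ=2 ⇒ convergent index 1
a_0=18:  p_0=18·1+0=18,  q_0=18·0+1=1
a_1=3:  p_1=3·18+1=55,  q_1=3·1+0=3
(x₁, y₁) = (55, 3);  55² − 336·3² = 1 ✓

55 3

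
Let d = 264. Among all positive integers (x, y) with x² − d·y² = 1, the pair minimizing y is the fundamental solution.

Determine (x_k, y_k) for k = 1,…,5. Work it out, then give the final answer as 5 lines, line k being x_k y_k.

[16; 4,32] for √264; ℓ=2 ⇒ convergent index 1
i=0: a=16 ⇒ p=16, q=1
i=1: a=4 ⇒ p=65, q=4
(x₁, y₁) = (65, 4);  65² − 264·4² = 1 ✓
k=2:  x_2 = 65·65+264·4·4 = 8449,  y_2 = 65·4+4·65 = 520
k=3:  x_3 = 65·8449+264·4·520 = 1098305,  y_3 = 65·520+4·8449 = 67596
k=4:  x_4 = 65·1098305+264·4·67596 = 142771201,  y_4 = 65·67596+4·1098305 = 8786960
k=5:  x_5 = 65·142771201+264·4·8786960 = 18559157825,  y_5 = 65·8786960+4·142771201 = 1142237204

65 4
8449 520
1098305 67596
142771201 8786960
18559157825 1142237204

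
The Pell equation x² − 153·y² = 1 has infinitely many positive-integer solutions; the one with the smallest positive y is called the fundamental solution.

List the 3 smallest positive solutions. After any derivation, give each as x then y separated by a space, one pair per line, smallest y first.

2177 176
9478657 766304
41270070401 3336487440

d=153: √d = [12; 2,1,2,2,2,1,2,24] (ℓ=8, even), read p_7/q_7
step 0: (12, 1)  from 12·(1,0) + (0,1)
…
step 5: (569, 46)  from 2·(235,19) + (99,8)
step 6: (804, 65)  from 1·(569,46) + (235,19)
step 7: (2177, 176)  from 2·(804,65) + (569,46)
→ (2177, 176).  Check: 2177²=4739329, 153·176²=4739328, difference 1.
(2177+176√153)^2 = 9478657 + 766304√153
(2177+176√153)^3 = 41270070401 + 3336487440√153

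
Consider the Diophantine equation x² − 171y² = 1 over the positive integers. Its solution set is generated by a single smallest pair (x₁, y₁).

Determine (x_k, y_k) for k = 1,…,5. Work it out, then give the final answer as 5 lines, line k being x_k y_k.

170 13
57799 4420
19651490 1502787
6681448801 510943160
2271672940850 173719171613

√171 → a₀=13, period (13,26); ℓ=2 even so k=1
a_0=13:  p_0=13·1+0=13,  q_0=13·0+1=1
a_1=13:  p_1=13·13+1=170,  q_1=13·1+0=13
fundamental: x₁=170, y₁=13  (since 28900 − 171·169 = 1)
n=2: (170,13)∘(170,13) = (170·170+171·13·13, 170·13+13·170) = (57799,4420)
n=3: (57799,4420)∘(170,13) = (170·57799+171·13·4420, 170·4420+13·57799) = (19651490,1502787)
n=4: (19651490,1502787)∘(170,13) = (170·19651490+171·13·1502787, 170·1502787+13·19651490) = (6681448801,510943160)
n=5: (6681448801,510943160)∘(170,13) = (170·6681448801+171·13·510943160, 170·510943160+13·6681448801) = (2271672940850,173719171613)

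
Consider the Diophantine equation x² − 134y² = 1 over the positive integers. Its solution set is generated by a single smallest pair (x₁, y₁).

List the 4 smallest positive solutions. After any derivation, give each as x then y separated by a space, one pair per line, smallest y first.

145925 12606
42588211249 3679061100
12429369452874725 1073733982022394
3627511474778900280001 313369262649556627800

√134 → a₀=11, period (1,1,2,1,3,…,1,1,22); ℓ=14 even so k=13
i=0: a=11 ⇒ p=11, q=1
…
i=5: a=3 ⇒ p=301, q=26
…
i=12: a=1 ⇒ p=84029, q=7259
i=13: a=1 ⇒ p=145925, q=12606
→ (145925, 12606).  Check: 145925²=21294105625, 134·12606²=21294105624, difference 1.
n=2: (145925,12606)∘(145925,12606) = (145925·145925+134·12606·12606, 145925·12606+12606·145925) = (42588211249,3679061100)
n=3: (42588211249,3679061100)∘(145925,12606) = (145925·42588211249+134·12606·3679061100, 145925·3679061100+12606·42588211249) = (12429369452874725,1073733982022394)
n=4: (12429369452874725,1073733982022394)∘(145925,12606) = (145925·12429369452874725+134·12606·1073733982022394, 145925·1073733982022394+12606·12429369452874725) = (3627511474778900280001,313369262649556627800)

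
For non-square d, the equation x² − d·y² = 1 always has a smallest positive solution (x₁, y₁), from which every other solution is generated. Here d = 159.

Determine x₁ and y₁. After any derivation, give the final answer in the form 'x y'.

[12; 1,1,1,1,3,1,1,1,1,24] for √159; ℓ=10 ⇒ convergent index 9
step 0: (12, 1)  from 12·(1,0) + (0,1)
…
step 8: (807, 64)  from 1·(517,41) + (290,23)
step 9: (1324, 105)  from 1·(807,64) + (517,41)
→ (1324, 105).  Check: 1324²=1752976, 159·105²=1752975, difference 1.

1324 105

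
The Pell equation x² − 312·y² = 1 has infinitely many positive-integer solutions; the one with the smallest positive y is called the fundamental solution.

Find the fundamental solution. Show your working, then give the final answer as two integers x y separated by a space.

√312 → a₀=17, period (1,1,1,34); ℓ=4 even so k=3
i=0: a=17 ⇒ p=17, q=1
…
i=2: a=1 ⇒ p=35, q=2
i=3: a=1 ⇒ p=53, q=3
(x₁, y₁) = (53, 3);  53² − 312·3² = 1 ✓

53 3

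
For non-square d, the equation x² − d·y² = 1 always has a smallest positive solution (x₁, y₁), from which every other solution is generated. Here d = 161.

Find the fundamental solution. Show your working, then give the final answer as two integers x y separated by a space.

11775 928

d=161: √d = [12; 1,2,4,1,2,1,4,2,1,24] (ℓ=10, even), read p_9/q_9
i=0: a=12 ⇒ p=12, q=1
…
i=7: a=4 ⇒ p=3667, q=289
i=8: a=2 ⇒ p=8108, q=639
i=9: a=1 ⇒ p=11775, q=928
fundamental: x₁=11775, y₁=928  (since 138650625 − 161·861184 = 1)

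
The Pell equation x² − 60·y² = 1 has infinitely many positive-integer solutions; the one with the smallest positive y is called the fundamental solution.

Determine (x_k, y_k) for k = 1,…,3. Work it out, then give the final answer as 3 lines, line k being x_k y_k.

√60 → a₀=7, period (1,2,1,14); ℓ=4 even so k=3
k=0  a_k=7  p_k/q_k = 7/1
k=1  a_k=1  p_k/q_k = 8/1
k=2  a_k=2  p_k/q_k = 23/3
k=3  a_k=1  p_k/q_k = 31/4
→ (31, 4).  Check: 31²=961, 60·4²=960, difference 1.
(x_2, y_2) = (31·31 + 60·4·4, 31·4 + 4·31) = (1921, 248)
(x_3, y_3) = (31·1921 + 60·4·248, 31·248 + 4·1921) = (119071, 15372)

31 4
1921 248
119071 15372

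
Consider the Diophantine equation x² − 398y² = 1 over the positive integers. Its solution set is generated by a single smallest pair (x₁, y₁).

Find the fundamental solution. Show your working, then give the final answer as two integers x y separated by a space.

[19; 1,18,1,38] for √398; ℓ=4 ⇒ convergent index 3
i=0: a=19 ⇒ p=19, q=1
…
i=2: a=18 ⇒ p=379, q=19
i=3: a=1 ⇒ p=399, q=20
→ (399, 20).  Check: 399²=159201, 398·20²=159200, difference 1.

399 20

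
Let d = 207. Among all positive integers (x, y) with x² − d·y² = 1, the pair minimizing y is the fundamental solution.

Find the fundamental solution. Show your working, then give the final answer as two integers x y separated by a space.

1151 80

√207 → a₀=14, period (2,1,1,2,1,1,2,28); ℓ=8 even so k=7
a_0=14:  p_0=14·1+0=14,  q_0=14·0+1=1
a_1=2:  p_1=2·14+1=29,  q_1=2·1+0=2
a_2=1:  p_2=1·29+14=43,  q_2=1·2+1=3
a_3=1:  p_3=1·43+29=72,  q_3=1·3+2=5
a_4=2:  p_4=2·72+43=187,  q_4=2·5+3=13
…
a_6=1:  p_6=1·259+187=446,  q_6=1·18+13=31
a_7=2:  p_7=2·446+259=1151,  q_7=2·31+18=80
fundamental: x₁=1151, y₁=80  (since 1324801 − 207·6400 = 1)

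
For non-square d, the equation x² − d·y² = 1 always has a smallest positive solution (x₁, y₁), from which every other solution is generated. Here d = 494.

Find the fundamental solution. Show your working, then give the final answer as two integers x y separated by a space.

√494 = [22; 4,2,2,1,2,1,2,2,4,44, …], period ℓ=10 (even) → k=9
i=0: a=22 ⇒ p=22, q=1
i=1: a=4 ⇒ p=89, q=4
…
i=3: a=2 ⇒ p=489, q=22
i=4: a=1 ⇒ p=689, q=31
i=5: a=2 ⇒ p=1867, q=84
…
i=7: a=2 ⇒ p=6979, q=314
i=8: a=2 ⇒ p=16514, q=743
i=9: a=4 ⇒ p=73035, q=3286
(x₁, y₁) = (73035, 3286);  73035² − 494·3286² = 1 ✓

73035 3286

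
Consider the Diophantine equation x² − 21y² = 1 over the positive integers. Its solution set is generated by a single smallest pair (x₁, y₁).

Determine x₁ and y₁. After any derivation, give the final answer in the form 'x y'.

√21 = [4; 1,1,2,1,1,8, …], period ℓ=6 (even) → k=5
i=0: a=4 ⇒ p=4, q=1
i=1: a=1 ⇒ p=5, q=1
…
i=3: a=2 ⇒ p=23, q=5
i=4: a=1 ⇒ p=32, q=7
i=5: a=1 ⇒ p=55, q=12
(x₁, y₁) = (55, 12);  55² − 21·12² = 1 ✓

55 12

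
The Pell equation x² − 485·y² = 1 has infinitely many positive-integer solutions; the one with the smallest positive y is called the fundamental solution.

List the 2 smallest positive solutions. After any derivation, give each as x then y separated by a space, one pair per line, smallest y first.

969 44
1877921 85272

d=485: √d = [22; 44] (ℓ=1, odd), read p_1/q_1
k=0  a_k=22  p_k/q_k = 22/1
k=1  a_k=44  p_k/q_k = 969/44
fundamental: x₁=969, y₁=44  (since 938961 − 485·1936 = 1)
(x_2, y_2) = (969·969 + 485·44·44, 969·44 + 44·969) = (1877921, 85272)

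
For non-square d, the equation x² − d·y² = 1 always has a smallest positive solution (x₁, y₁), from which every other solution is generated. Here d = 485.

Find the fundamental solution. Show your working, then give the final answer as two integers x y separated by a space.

969 44

d=485: √d = [22; 44] (ℓ=1, odd), read p_1/q_1
a_0=22:  p_0=22·1+0=22,  q_0=22·0+1=1
a_1=44:  p_1=44·22+1=969,  q_1=44·1+0=44
fundamental: x₁=969, y₁=44  (since 938961 − 485·1936 = 1)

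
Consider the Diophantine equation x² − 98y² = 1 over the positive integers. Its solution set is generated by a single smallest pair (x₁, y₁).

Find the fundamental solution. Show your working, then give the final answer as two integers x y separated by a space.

99 10

[9; 1,8,1,18] for √98; ℓ=4 ⇒ convergent index 3
a_0=9:  p_0=9·1+0=9,  q_0=9·0+1=1
a_1=1:  p_1=1·9+1=10,  q_1=1·1+0=1
a_2=8:  p_2=8·10+9=89,  q_2=8·1+1=9
a_3=1:  p_3=1·89+10=99,  q_3=1·9+1=10
(x₁, y₁) = (99, 10);  99² − 98·10² = 1 ✓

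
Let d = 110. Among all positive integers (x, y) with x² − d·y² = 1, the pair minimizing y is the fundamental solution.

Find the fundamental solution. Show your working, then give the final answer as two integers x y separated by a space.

√110 → a₀=10, period (2,20); ℓ=2 even so k=1
k=0  a_k=10  p_k/q_k = 10/1
k=1  a_k=2  p_k/q_k = 21/2
fundamental: x₁=21, y₁=2  (since 441 − 110·4 = 1)

21 2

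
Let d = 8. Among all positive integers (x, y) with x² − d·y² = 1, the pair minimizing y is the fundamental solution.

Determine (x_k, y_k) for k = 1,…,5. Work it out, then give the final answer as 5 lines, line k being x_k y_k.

[2; 1,4] for √8; ℓ=2 ⇒ convergent index 1
i=0: a=2 ⇒ p=2, q=1
i=1: a=1 ⇒ p=3, q=1
fundamental: x₁=3, y₁=1  (since 9 − 8·1 = 1)
(3+1√8)^2 = 17 + 6√8
(3+1√8)^3 = 99 + 35√8
(3+1√8)^4 = 577 + 204√8
(3+1√8)^5 = 3363 + 1189√8

3 1
17 6
99 35
577 204
3363 1189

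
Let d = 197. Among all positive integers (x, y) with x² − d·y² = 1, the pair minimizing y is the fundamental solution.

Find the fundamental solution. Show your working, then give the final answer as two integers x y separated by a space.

393 28

√197 = [14; 28, …], period ℓ=1 (odd) → k=1
step 0: (14, 1)  from 14·(1,0) + (0,1)
step 1: (393, 28)  from 28·(14,1) + (1,0)
→ (393, 28).  Check: 393²=154449, 197·28²=154448, difference 1.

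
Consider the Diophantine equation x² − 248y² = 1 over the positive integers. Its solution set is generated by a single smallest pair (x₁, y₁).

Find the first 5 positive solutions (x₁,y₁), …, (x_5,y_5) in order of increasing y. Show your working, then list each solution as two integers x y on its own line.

63 4
7937 504
999999 63500
125991937 8000496
15873984063 1007998996

√248 = [15; 1,2,1,30, …], period ℓ=4 (even) → k=3
i=0: a=15 ⇒ p=15, q=1
…
i=2: a=2 ⇒ p=47, q=3
i=3: a=1 ⇒ p=63, q=4
(x₁, y₁) = (63, 4);  63² − 248·4² = 1 ✓
(63+4√248)^2 = 7937 + 504√248
(63+4√248)^3 = 999999 + 63500√248
(63+4√248)^4 = 125991937 + 8000496√248
(63+4√248)^5 = 15873984063 + 1007998996√248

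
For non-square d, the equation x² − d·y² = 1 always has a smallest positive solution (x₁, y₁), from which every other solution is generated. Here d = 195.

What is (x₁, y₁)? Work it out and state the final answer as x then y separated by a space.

d=195: √d = [13; 1,26] (ℓ=2, even), read p_1/q_1
k=0  a_k=13  p_k/q_k = 13/1
k=1  a_k=1  p_k/q_k = 14/1
(x₁, y₁) = (14, 1);  14² − 195·1² = 1 ✓

14 1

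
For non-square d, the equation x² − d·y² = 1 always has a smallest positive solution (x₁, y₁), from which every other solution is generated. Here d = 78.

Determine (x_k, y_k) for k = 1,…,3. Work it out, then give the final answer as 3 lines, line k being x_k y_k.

[8; 1,4,1,16] for √78; ℓ=4 ⇒ convergent index 3
step 0: (8, 1)  from 8·(1,0) + (0,1)
step 1: (9, 1)  from 1·(8,1) + (1,0)
step 2: (44, 5)  from 4·(9,1) + (8,1)
step 3: (53, 6)  from 1·(44,5) + (9,1)
fundamental: x₁=53, y₁=6  (since 2809 − 78·36 = 1)
(53+6√78)^2 = 5617 + 636√78
(53+6√78)^3 = 595349 + 67410√78

53 6
5617 636
595349 67410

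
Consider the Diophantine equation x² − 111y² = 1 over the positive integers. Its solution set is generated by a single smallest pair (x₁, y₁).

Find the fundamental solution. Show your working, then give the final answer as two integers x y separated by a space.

295 28

√111 → a₀=10, period (1,1,6,1,1,20); ℓ=6 even so k=5
k=0  a_k=10  p_k/q_k = 10/1
k=1  a_k=1  p_k/q_k = 11/1
…
k=4  a_k=1  p_k/q_k = 158/15
k=5  a_k=1  p_k/q_k = 295/28
→ (295, 28).  Check: 295²=87025, 111·28²=87024, difference 1.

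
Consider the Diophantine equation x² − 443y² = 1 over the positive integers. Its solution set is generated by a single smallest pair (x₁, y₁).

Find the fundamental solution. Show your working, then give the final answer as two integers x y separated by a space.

442 21

d=443: √d = [21; 21,42] (ℓ=2, even), read p_1/q_1
k=0  a_k=21  p_k/q_k = 21/1
k=1  a_k=21  p_k/q_k = 442/21
→ (442, 21).  Check: 442²=195364, 443·21²=195363, difference 1.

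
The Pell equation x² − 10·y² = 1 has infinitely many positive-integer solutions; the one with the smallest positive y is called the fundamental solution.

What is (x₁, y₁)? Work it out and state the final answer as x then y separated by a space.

[3; 6] for √10; ℓ=1 ⇒ convergent index 1
k=0  a_k=3  p_k/q_k = 3/1
k=1  a_k=6  p_k/q_k = 19/6
fundamental: x₁=19, y₁=6  (since 361 − 10·36 = 1)

19 6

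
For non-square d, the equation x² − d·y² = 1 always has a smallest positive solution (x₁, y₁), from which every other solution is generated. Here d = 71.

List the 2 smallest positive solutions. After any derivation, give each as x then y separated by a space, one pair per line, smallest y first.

3480 413
24220799 2874480

[8; 2,2,1,7,1,2,2,16] for √71; ℓ=8 ⇒ convergent index 7
step 0: (8, 1)  from 8·(1,0) + (0,1)
step 1: (17, 2)  from 2·(8,1) + (1,0)
step 2: (42, 5)  from 2·(17,2) + (8,1)
step 3: (59, 7)  from 1·(42,5) + (17,2)
step 4: (455, 54)  from 7·(59,7) + (42,5)
step 5: (514, 61)  from 1·(455,54) + (59,7)
step 6: (1483, 176)  from 2·(514,61) + (455,54)
step 7: (3480, 413)  from 2·(1483,176) + (514,61)
(x₁, y₁) = (3480, 413);  3480² − 71·413² = 1 ✓
k=2:  x_2 = 3480·3480+71·413·413 = 24220799,  y_2 = 3480·413+413·3480 = 2874480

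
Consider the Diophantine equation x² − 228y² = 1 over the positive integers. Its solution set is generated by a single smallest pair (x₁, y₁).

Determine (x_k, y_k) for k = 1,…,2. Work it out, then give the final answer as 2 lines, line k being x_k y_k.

151 10
45601 3020

[15; 10,30] for √228; ℓ=2 ⇒ convergent index 1
k=0  a_k=15  p_k/q_k = 15/1
k=1  a_k=10  p_k/q_k = 151/10
(x₁, y₁) = (151, 10);  151² − 228·10² = 1 ✓
k=2:  x_2 = 151·151+228·10·10 = 45601,  y_2 = 151·10+10·151 = 3020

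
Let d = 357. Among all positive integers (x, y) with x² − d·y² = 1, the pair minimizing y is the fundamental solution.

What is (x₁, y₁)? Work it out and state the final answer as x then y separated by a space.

3401 180

√357 → a₀=18, period (1,8,2,8,1,36); ℓ=6 even so k=5
k=0  a_k=18  p_k/q_k = 18/1
…
k=4  a_k=8  p_k/q_k = 3042/161
k=5  a_k=1  p_k/q_k = 3401/180
fundamental: x₁=3401, y₁=180  (since 11566801 − 357·32400 = 1)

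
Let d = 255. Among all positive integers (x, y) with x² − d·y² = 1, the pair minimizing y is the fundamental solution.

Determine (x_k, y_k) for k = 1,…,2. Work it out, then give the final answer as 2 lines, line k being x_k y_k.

√255 = [15; 1,30, …], period ℓ=2 (even) → k=1
k=0  a_k=15  p_k/q_k = 15/1
k=1  a_k=1  p_k/q_k = 16/1
fundamental: x₁=16, y₁=1  (since 256 − 255·1 = 1)
n=2: (16,1)∘(16,1) = (16·16+255·1·1, 16·1+1·16) = (511,32)

16 1
511 32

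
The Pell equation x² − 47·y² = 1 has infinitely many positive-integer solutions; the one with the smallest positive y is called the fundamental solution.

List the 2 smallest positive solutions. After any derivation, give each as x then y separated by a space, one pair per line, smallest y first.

√47 → a₀=6, period (1,5,1,12); ℓ=4 even so k=3
i=0: a=6 ⇒ p=6, q=1
i=1: a=1 ⇒ p=7, q=1
i=2: a=5 ⇒ p=41, q=6
i=3: a=1 ⇒ p=48, q=7
(x₁, y₁) = (48, 7);  48² − 47·7² = 1 ✓
(x_2, y_2) = (48·48 + 47·7·7, 48·7 + 7·48) = (4607, 672)

48 7
4607 672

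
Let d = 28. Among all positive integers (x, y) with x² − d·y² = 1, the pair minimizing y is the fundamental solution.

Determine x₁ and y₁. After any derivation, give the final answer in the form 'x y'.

√28 = [5; 3,2,3,10, …], period ℓ=4 (even) → k=3
a_0=5:  p_0=5·1+0=5,  q_0=5·0+1=1
…
a_2=2:  p_2=2·16+5=37,  q_2=2·3+1=7
a_3=3:  p_3=3·37+16=127,  q_3=3·7+3=24
(x₁, y₁) = (127, 24);  127² − 28·24² = 1 ✓

127 24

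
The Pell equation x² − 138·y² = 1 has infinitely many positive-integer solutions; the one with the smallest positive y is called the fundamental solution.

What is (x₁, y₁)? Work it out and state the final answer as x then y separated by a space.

d=138: √d = [11; 1,2,1,22] (ℓ=4, even), read p_3/q_3
k=0  a_k=11  p_k/q_k = 11/1
k=1  a_k=1  p_k/q_k = 12/1
k=2  a_k=2  p_k/q_k = 35/3
k=3  a_k=1  p_k/q_k = 47/4
fundamental: x₁=47, y₁=4  (since 2209 − 138·16 = 1)

47 4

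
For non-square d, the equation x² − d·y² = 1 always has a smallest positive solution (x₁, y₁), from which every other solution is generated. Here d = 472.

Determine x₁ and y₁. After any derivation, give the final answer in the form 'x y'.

306917 14127

[21; 1,2,1,1,1,…,2,1,42] for √472; ℓ=14 ⇒ convergent index 13
step 0: (21, 1)  from 21·(1,0) + (0,1)
step 1: (22, 1)  from 1·(21,1) + (1,0)
step 2: (65, 3)  from 2·(22,1) + (21,1)
step 3: (87, 4)  from 1·(65,3) + (22,1)
step 4: (152, 7)  from 1·(87,4) + (65,3)
step 5: (239, 11)  from 1·(152,7) + (87,4)
step 6: (1108, 51)  from 4·(239,11) + (152,7)
…
step 9: (30003, 1381)  from 1·(24224,1115) + (5779,266)
step 10: (54227, 2496)  from 1·(30003,1381) + (24224,1115)
…
step 12: (222687, 10250)  from 2·(84230,3877) + (54227,2496)
step 13: (306917, 14127)  from 1·(222687,10250) + (84230,3877)
fundamental: x₁=306917, y₁=14127  (since 94198044889 − 472·199572129 = 1)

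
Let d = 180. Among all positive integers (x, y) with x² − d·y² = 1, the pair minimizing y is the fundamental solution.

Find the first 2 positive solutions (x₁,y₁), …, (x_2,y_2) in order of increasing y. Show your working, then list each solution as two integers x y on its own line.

[13; 2,2,2,26] for √180; ℓ=4 ⇒ convergent index 3
a_0=13:  p_0=13·1+0=13,  q_0=13·0+1=1
a_1=2:  p_1=2·13+1=27,  q_1=2·1+0=2
a_2=2:  p_2=2·27+13=67,  q_2=2·2+1=5
a_3=2:  p_3=2·67+27=161,  q_3=2·5+2=12
→ (161, 12).  Check: 161²=25921, 180·12²=25920, difference 1.
(161+12√180)^2 = 51841 + 3864√180

161 12
51841 3864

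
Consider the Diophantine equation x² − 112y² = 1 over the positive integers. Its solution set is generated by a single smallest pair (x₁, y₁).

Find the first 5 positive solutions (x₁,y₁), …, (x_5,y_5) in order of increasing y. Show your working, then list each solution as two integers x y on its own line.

127 12
32257 3048
8193151 774180
2081028097 196638672
528572943487 49945448508

√112 = [10; 1,1,2,1,1,20, …], period ℓ=6 (even) → k=5
a_0=10:  p_0=10·1+0=10,  q_0=10·0+1=1
a_1=1:  p_1=1·10+1=11,  q_1=1·1+0=1
…
a_3=2:  p_3=2·21+11=53,  q_3=2·2+1=5
a_4=1:  p_4=1·53+21=74,  q_4=1·5+2=7
a_5=1:  p_5=1·74+53=127,  q_5=1·7+5=12
→ (127, 12).  Check: 127²=16129, 112·12²=16128, difference 1.
k=2:  x_2 = 127·127+112·12·12 = 32257,  y_2 = 127·12+12·127 = 3048
k=3:  x_3 = 127·32257+112·12·3048 = 8193151,  y_3 = 127·3048+12·32257 = 774180
k=4:  x_4 = 127·8193151+112·12·774180 = 2081028097,  y_4 = 127·774180+12·8193151 = 196638672
k=5:  x_5 = 127·2081028097+112·12·196638672 = 528572943487,  y_5 = 127·196638672+12·2081028097 = 49945448508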